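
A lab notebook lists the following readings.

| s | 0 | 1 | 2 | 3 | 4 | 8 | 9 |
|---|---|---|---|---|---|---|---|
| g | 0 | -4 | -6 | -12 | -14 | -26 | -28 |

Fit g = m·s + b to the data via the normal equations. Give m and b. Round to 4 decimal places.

Normal-equation sums: Σs·s = 175, Σs = 27, Σ1 = 7.
Moment sums: Σs·g = -568, Σg = -90.
Normal equations: [[175, 27]; [27, 7]]·[m, b]ᵀ = [-568, -90]ᵀ.
Eliminating b: 7·(row 1) − 27·(row 2) gives 496·m = 7·(-568) − 27·(-90) = -1546, so m = -773/248.
Then b = ((-90) − 27·(-773/248))/7 = -207/248.

m = -3.1169, b = -0.8347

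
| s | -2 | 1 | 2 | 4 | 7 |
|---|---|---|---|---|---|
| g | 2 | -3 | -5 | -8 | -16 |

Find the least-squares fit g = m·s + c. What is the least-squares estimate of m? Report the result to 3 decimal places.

From the data, Σs·s = 74, Σs = 12, Σ1 = 5.
Right-hand side: Σs·g = -161, Σg = -30.
Eliminating c: 5·(row 1) − 12·(row 2) gives 226·m = 5·(-161) − 12·(-30) = -445, so m = -445/226.
Then c = ((-30) − 12·(-445/226))/5 = -144/113.

m = -1.969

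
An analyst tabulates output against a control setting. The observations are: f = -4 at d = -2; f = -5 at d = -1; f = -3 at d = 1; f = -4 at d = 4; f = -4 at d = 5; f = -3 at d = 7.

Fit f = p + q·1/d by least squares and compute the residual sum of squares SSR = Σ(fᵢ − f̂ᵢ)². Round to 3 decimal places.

From the data, Σ1 = 6, Σ1/d = 13/140, Σ1/d·1/d = 46509/19600.
For Mᵀf: Σf = -23, Σ1/d·f = 62/35.
So MᵀM·[p, q]ᵀ = Mᵀf: [[6, 13/140]; [13/140, 46509/19600]]·[p, q]ᵀ = [-23, 62/35]ᵀ.
det = 6·(46509/19600) − (13/140)² = 55777/3920.
p = ((-23)·(46509/19600) − (13/140)·(62/35))/(55777/3920) = -1072931/278885; q = (6·(62/35) − (13/140)·(-23))/(55777/3920) = 50036/55777.
Residuals: 82481/278885, -71314/278885, -13904/278885, -105154/278885, -18529/55777, 200536/278885; SSR = 257946/278885.

SSR = 0.925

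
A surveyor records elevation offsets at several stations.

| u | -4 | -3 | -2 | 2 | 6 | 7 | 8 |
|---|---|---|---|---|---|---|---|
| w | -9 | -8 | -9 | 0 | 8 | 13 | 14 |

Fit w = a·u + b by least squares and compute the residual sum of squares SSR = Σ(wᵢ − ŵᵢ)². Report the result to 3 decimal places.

Forming XᵀX = [[182, 14]; [14, 7]] and Xᵀw = [329, 9]ᵀ gives XᵀX·[a, b]ᵀ = Xᵀw.
det = 182·7 − 14² = 1078.
a = (329·7 − 14·9)/1078 = 311/154; b = (182·9 − 14·329)/1078 = -212/77.
Residuals: 141/77, 125/154, -170/77, -9/7, -15/11, 249/154, 46/77; SSR = 2367/154.

SSR = 15.370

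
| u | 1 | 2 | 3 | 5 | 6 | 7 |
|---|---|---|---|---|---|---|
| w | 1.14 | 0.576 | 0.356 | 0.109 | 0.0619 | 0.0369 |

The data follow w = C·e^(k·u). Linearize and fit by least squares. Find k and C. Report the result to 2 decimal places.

k = -0.57, C = 1.92

With ln wᵢ as the transformed response and uᵢ as the regressor:
Σu = 24.0000, Σ(u)² = 124.0000, Σln w = -9.7516, Σu·ln w = -54.9430.
Equations: 124.0000·k + 24.0000·ln C = -54.9430;  24.0000·k + 6·ln C = -9.7516.
Solving (det = 168.0000): k = -0.56916, ln C = 0.65137, so C = exp(0.65137) = 1.91816.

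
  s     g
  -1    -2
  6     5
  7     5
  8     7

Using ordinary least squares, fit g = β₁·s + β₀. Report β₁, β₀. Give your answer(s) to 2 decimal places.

β₁ = 0.96, β₀ = -1.05

Setting ∂/∂β₁ … = 0 gives: 150·β₁ + 20·β₀ = 123;  20·β₁ + 4·β₀ = 15.
(Σs·s = 150, Σs = 20, Σ1 = 4, Σs·g = 123, Σg = 15.)
Determinant 150·4 − 20² = 200.
β₁ = (123·4 − 20·15)/200 = 24/25; β₀ = (150·15 − 20·123)/200 = -21/20.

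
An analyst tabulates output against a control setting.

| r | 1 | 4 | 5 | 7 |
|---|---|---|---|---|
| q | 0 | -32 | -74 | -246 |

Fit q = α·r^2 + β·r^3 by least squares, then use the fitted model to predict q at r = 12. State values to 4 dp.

q̂ = -1454.4733

From the data, Σr^2·r^2 = 3283, Σr^2·r^3 = 20957, Σr^3·r^3 = 137371.
Right-hand side: Σr^2·q = -14416, Σr^3·q = -95676.
Normal equations: [[3283, 20957]; [20957, 137371]]·[α, β]ᵀ = [-14416, -95676]ᵀ.
Determinant 3283·137371 − 20957² = 11793144.
α = ((-14416)·137371 − 20957·(-95676))/11793144 = 1649/786; β = (3283·(-95676) − 20957·(-14416))/11793144 = -799/786.
At r = 12: q̂ = (1649/786)·(144) + (-799/786)·(1728) = -190536/131.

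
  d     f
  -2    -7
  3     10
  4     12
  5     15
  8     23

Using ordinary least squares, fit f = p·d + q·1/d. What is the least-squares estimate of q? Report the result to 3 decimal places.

q = 3.125

The normal equations are: 118·p + 5·q = 351;  5·p + (6901/14400)·q = 377/24.
det = 118·(6901/14400) − 5² = 227159/7200.
p = (351·(6901/14400) − 5·(377/24))/(227159/7200) = 1291251/454318; q = (118·(377/24) − 5·351)/(227159/7200) = 709800/227159.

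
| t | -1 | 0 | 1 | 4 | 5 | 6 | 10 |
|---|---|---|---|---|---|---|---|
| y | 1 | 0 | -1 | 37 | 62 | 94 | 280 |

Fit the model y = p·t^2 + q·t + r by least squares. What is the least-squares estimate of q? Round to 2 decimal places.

q = -2.22

With design matrix A, AᵀA = [[12179, 1405, 179]; [1405, 179, 25]; [179, 25, 7]] and Aᵀy = [33526, 3820, 473]ᵀ.
Solving the 3×3 system (Gaussian elimination) gives p = 509465/167412, q = -372265/167412, r = -64327/27902.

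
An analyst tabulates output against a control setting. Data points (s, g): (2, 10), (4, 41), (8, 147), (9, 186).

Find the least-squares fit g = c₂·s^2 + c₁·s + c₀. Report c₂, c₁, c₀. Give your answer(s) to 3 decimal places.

c₂ = 2.001, c₁ = 2.963, c₀ = -3.589

From the data, Σs^2·s^2 = 10929, Σs^2·s = 1313, Σs^2 = 165, Σs·s = 165, Σs = 23, Σ1 = 4.
Right-hand side: Σs^2·g = 25170, Σs·g = 3034, Σg = 384.
XᵀX·[c₂, c₁, c₀]ᵀ = Xᵀg becomes [[10929, 1313, 165]; [1313, 165, 23]; [165, 23, 4]]·[c₂, c₁, c₀]ᵀ = [25170, 3034, 384]ᵀ.
Row-reducing yields c₂ = 4687/2342, c₁ = 6939/2342, c₀ = -4203/1171.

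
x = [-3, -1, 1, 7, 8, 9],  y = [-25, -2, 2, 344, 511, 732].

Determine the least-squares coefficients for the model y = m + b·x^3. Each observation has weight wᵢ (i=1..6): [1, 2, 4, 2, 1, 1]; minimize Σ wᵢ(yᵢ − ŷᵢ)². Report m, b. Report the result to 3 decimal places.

Sums needed: Σwᵢ·1 = 11, Σwᵢ·x^3 = 1902, Σwᵢ·x^3·x^3 = 1029618.
Moment sums: Σwᵢ·y = 1910, Σwᵢ·x^3·y = 1031931.
Normal equations: [[11, 1902]; [1902, 1029618]]·[m, b]ᵀ = [1910, 1031931]ᵀ.
Δ = 11·1029618 − 1902² = 7708194.
m = (1910·1029618 − 1902·1031931)/7708194 = 213201/428233; b = (11·1031931 − 1902·1910)/7708194 = 2572807/2569398.

m = 0.498, b = 1.001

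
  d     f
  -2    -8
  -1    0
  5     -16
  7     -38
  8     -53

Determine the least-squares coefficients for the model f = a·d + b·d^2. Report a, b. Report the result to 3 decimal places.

Entries of XᵀX: Σd·d = 143, Σd·d^2 = 971, Σd^2·d^2 = 7139.
Right-hand side: Σd·f = -754, Σd^2·f = -5686.
XᵀX·[a, b]ᵀ = Xᵀf becomes [[143, 971]; [971, 7139]]·[a, b]ᵀ = [-754, -5686]ᵀ.
Determinant 143·7139 − 971² = 78036.
a = ((-754)·7139 − 971·(-5686))/78036 = 11525/6503; b = (143·(-5686) − 971·(-754))/78036 = -6747/6503.

a = 1.772, b = -1.038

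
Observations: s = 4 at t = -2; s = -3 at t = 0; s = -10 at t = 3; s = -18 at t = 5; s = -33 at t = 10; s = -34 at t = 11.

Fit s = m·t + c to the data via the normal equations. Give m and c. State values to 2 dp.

m = -2.97, c = -2.28

Normal-equation sums: Σt·t = 259, Σt = 27, Σ1 = 6.
Moment sums: Σt·s = -832, Σs = -94.
AᵀA·[m, c]ᵀ = Aᵀs becomes [[259, 27]; [27, 6]]·[m, c]ᵀ = [-832, -94]ᵀ.
Eliminating c: 6·(row 1) − 27·(row 2) gives 825·m = 6·(-832) − 27·(-94) = -2454, so m = -818/275.
Then c = ((-94) − 27·(-818/275))/6 = -1882/825.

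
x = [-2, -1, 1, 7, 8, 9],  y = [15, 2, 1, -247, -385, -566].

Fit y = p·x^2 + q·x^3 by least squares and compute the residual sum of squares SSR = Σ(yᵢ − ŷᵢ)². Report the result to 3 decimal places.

SSR = 0.617

The normal system AᵀA·[p, q]ᵀ = Aᵀy is [[13076, 108592]; [108592, 911300]]·[p, q]ᵀ = [-82526, -694576]ᵀ.
Eliminating q: 911300·(row 1) − 108592·(row 2) gives 123936336·p = 911300·(-82526) − 108592·(-694576) = 219453192, so p = 3047961/1721338.
Then q = ((-694576) − 108592·(3047961/1721338))/911300 = -837586/860669.
Residuals: 113425/860669, -1280457/1721338, 348549/1721338, 63421/1721338, -48285/860669, 38239/1721338; SSR = 530787/860669.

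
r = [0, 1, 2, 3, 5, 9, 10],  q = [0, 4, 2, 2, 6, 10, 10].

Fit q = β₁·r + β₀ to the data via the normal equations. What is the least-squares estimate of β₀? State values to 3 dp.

Entries of XᵀX: Σr·r = 220, Σr = 30, Σ1 = 7.
And Σr·q = 234, Σq = 34.
Normal equations: [[220, 30]; [30, 7]]·[β₁, β₀]ᵀ = [234, 34]ᵀ.
Δ = 220·7 − 30² = 640.
β₁ = (234·7 − 30·34)/640 = 309/320; β₀ = (220·34 − 30·234)/640 = 23/32.

β₀ = 0.719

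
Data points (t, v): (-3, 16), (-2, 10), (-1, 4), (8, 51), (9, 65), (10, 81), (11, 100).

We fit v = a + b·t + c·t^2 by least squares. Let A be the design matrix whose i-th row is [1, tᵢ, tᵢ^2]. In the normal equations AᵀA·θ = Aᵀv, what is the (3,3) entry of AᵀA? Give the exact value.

35396

Row 3 ↔ basis t^2, column 3 ↔ basis t^2, so (AᵀA)_{3,3} = Σᵢ (t^2)·(t^2) = (9)·(9) + (4)·(4) + (1)·(1) + (64)·(64) + (81)·(81) + (100)·(100) + (121)·(121) = 35396.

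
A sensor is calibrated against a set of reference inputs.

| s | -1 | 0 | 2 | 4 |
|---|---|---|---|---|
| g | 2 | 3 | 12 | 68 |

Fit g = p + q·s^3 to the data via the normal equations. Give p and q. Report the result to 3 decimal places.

MᵀM·[p, q]ᵀ = Mᵀg reads: 4·p + 71·q = 85;  71·p + 4161·q = 4446.
(Σ1 = 4, Σs^3 = 71, Σs^3·s^3 = 4161, Σg = 85, Σs^3·g = 4446.)
det = 4·4161 − 71² = 11603.
p = (85·4161 − 71·4446)/11603 = 38019/11603; q = (4·4446 − 71·85)/11603 = 11749/11603.

p = 3.277, q = 1.013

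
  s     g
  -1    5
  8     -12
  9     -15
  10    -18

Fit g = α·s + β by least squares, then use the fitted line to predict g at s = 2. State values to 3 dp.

Setting ∂/∂α … = 0 gives: 246·α + 26·β = -416;  26·α + 4·β = -40.
(Σs·s = 246, Σs = 26, Σ1 = 4, Σs·g = -416, Σg = -40.)
Δ = 246·4 − 26² = 308.
α = ((-416)·4 − 26·(-40))/308 = -156/77; β = (246·(-40) − 26·(-416))/308 = 244/77.
At s = 2: ĝ = (-156/77)·(2) + (244/77)·(1) = -68/77.

ĝ = -0.883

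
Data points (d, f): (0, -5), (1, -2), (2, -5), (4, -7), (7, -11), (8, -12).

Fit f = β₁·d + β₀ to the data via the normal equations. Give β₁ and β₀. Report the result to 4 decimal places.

Compute the Gram sums: Σd·d = 134, Σd = 22, Σ1 = 6.
Moment sums: Σd·f = -213, Σf = -42.
MᵀM·[β₁, β₀]ᵀ = Mᵀf becomes [[134, 22]; [22, 6]]·[β₁, β₀]ᵀ = [-213, -42]ᵀ.
Eliminating β₀: 6·(row 1) − 22·(row 2) gives 320·β₁ = 6·(-213) − 22·(-42) = -354, so β₁ = -177/160.
Then β₀ = ((-42) − 22·(-177/160))/6 = -471/160.

β₁ = -1.1063, β₀ = -2.9438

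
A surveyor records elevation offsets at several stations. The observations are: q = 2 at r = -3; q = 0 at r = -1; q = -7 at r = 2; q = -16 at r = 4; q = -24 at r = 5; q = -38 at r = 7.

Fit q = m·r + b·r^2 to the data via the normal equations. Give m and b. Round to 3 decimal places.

Setting ∂/∂m … = 0 gives: 104·m + 512·b = -470;  512·m + 3380·b = -2728.
(Σr·r = 104, Σr·r^2 = 512, Σr^2·r^2 = 3380, Σr·q = -470, Σr^2·q = -2728.)
Determinant 104·3380 − 512² = 89376.
m = ((-470)·3380 − 512·(-2728))/89376 = -23983/11172; b = (104·(-2728) − 512·(-470))/89376 = -1346/2793.

m = -2.147, b = -0.482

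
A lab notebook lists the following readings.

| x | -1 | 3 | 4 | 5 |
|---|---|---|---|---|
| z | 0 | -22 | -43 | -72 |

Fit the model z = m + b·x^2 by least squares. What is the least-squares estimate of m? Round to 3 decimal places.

m = 4.041

The normal equations are: 4·m + 51·b = -137;  51·m + 963·b = -2686.
Eliminating b: 963·(row 1) − 51·(row 2) gives 1251·m = 963·(-137) − 51·(-2686) = 5055, so m = 1685/417.
Then b = ((-2686) − 51·(1685/417))/963 = -3757/1251.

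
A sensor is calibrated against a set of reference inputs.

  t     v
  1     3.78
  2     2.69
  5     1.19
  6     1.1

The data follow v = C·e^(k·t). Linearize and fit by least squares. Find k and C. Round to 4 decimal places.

Let Y = ln v. Fitting Y = k·t + ln C by least squares:
XᵀX = [[66.0000, 14.0000]; [14.0000, 4]], rhs = [4.7504, 2.5885]ᵀ  (here Σt = 14.0000, Σ(t)² = 66.0000, Σln v = 2.5885, Σt·ln v = 4.7504).
Slope k = (n·Σt·ln v − Σt·Σln v)/(n·Σ(t)² − (Σt)²) = (4·4.7504 − 14.0000·2.5885)/68.0000 = -0.25350; ln C = (Σln v − k·Σt)/n = 1.53436, so C = exp(1.53436) = 4.63838.

k = -0.2535, C = 4.6384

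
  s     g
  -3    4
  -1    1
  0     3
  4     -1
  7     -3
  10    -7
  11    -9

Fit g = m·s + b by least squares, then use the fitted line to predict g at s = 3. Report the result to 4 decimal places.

ĝ = -0.8502

Forming XᵀX = [[296, 28]; [28, 7]] and Xᵀg = [-207, -12]ᵀ gives XᵀX·[m, b]ᵀ = Xᵀg.
det = 296·7 − 28² = 1288.
m = ((-207)·7 − 28·(-12))/1288 = -159/184; b = (296·(-12) − 28·(-207))/1288 = 561/322.
At s = 3: ĝ = (-159/184)·(3) + (561/322)·(1) = -1095/1288.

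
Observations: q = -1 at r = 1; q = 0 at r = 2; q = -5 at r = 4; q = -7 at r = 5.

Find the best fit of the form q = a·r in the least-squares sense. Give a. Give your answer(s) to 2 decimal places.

Normal-equation sums: Σr·r = 46.
Moment sums: Σr·q = -56.
a = (-56)/46 = -1.21739.

a = -1.22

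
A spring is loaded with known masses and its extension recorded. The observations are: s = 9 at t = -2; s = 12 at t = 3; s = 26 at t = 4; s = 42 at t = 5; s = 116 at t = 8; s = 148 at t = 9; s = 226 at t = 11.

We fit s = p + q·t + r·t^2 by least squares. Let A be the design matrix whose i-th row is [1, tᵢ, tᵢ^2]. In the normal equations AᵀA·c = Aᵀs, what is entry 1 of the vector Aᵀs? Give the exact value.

Entry 1 ↔ basis 1, so (Aᵀs)_{1} = Σᵢ sᵢ = (1)·(9) + (1)·(12) + (1)·(26) + (1)·(42) + (1)·(116) + (1)·(148) + (1)·(226) = 579.

579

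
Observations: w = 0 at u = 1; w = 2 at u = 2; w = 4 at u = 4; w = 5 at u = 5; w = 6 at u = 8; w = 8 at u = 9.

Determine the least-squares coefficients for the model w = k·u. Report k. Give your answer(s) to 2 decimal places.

XᵀX·[k]ᵀ = Xᵀw reads: 191·k = 165.
Hence k = 165 / 191 ≈ 0.863874.

k = 0.86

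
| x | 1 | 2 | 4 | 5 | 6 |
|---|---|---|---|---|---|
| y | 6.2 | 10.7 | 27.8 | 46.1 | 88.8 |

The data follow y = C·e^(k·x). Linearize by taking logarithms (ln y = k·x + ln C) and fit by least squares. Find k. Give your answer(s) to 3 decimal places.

k = 0.519

Let Y = ln y. Fitting Y = k·x + ln C by least squares:
Over the data: Σx = 18.0000, Σ(x)² = 82.0000, Σln y = 15.8370, Σx·ln y = 65.9376.
Normal system: [[82.0000, 18.0000]; [18.0000, 5]]·[k, ln C]ᵀ = [65.9376, 15.8370]ᵀ.
Solving (det = 86.0000): k = 0.51885, ln C = 1.29954.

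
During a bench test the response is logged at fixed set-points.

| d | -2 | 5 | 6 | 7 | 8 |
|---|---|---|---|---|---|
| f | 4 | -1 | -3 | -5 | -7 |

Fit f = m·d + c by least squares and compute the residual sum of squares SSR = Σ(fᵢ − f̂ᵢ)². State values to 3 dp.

SSR = 5.159

The normal system AᵀA·[m, c]ᵀ = Aᵀf is [[178, 24]; [24, 5]]·[m, c]ᵀ = [-122, -12]ᵀ.
Eliminating c: 5·(row 1) − 24·(row 2) gives 314·m = 5·(-122) − 24·(-12) = -322, so m = -161/157.
Then c = ((-12) − 24·(-161/157))/5 = 396/157.
Residuals: -90/157, 252/157, 99/157, -54/157, -207/157; SSR = 810/157.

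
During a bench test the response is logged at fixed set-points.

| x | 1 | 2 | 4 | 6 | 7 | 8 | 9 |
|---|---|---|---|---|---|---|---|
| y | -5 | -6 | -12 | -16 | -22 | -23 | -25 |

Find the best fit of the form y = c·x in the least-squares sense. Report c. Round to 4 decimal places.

c = -2.8845

The normal equations are: 251·c = -724.
Hence c = -724 / 251 ≈ -2.88446.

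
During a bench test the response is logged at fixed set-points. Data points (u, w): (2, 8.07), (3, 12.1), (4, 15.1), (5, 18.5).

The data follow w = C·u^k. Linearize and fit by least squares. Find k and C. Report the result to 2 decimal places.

With ln wᵢ as the transformed response and ln uᵢ as the regressor:
AᵀA = [[6.1995, 4.7875]; [4.7875, 4]], rhs = [12.6458, 10.2138]ᵀ  (here Σln u = 4.7875, Σ(ln u)² = 6.1995, Σln w = 10.2138, Σln u·ln w = 12.6458).
Slope k = (n·Σln u·ln w − Σln u·Σln w)/(n·Σ(ln u)² − (Σln u)²) = (4·12.6458 − 4.7875·10.2138)/1.8779 = 0.89705; ln C = (Σln w − k·Σln u)/n = 1.47980, so C = exp(1.47980) = 4.39208.

k = 0.90, C = 4.39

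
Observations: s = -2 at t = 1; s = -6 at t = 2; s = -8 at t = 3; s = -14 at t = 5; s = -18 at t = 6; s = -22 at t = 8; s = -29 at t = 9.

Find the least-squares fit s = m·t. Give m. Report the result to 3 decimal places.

m = -2.968

The normal equations are: 220·m = -653.
m = (-653)/220 = -2.96818.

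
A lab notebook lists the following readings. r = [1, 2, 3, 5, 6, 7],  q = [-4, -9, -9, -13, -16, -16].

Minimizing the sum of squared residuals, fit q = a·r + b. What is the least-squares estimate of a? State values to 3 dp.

a = -1.929

Compute the Gram sums: Σr·r = 124, Σr = 24, Σ1 = 6.
For Aᵀq: Σr·q = -322, Σq = -67.
So AᵀA·[a, b]ᵀ = Aᵀq: [[124, 24]; [24, 6]]·[a, b]ᵀ = [-322, -67]ᵀ.
Eliminating b: 6·(row 1) − 24·(row 2) gives 168·a = 6·(-322) − 24·(-67) = -324, so a = -27/14.
Then b = ((-67) − 24·(-27/14))/6 = -145/42.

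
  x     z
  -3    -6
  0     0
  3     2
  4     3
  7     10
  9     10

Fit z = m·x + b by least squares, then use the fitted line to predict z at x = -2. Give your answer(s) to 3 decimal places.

ẑ = -4.103

AᵀA·[m, b]ᵀ = Aᵀz reads: 164·m + 20·b = 196;  20·m + 6·b = 19.
Eliminating b: 6·(row 1) − 20·(row 2) gives 584·m = 6·196 − 20·19 = 796, so m = 199/146.
Then b = (19 − 20·(199/146))/6 = -201/146.
At x = -2: ẑ = (199/146)·(-2) + (-201/146)·(1) = -599/146.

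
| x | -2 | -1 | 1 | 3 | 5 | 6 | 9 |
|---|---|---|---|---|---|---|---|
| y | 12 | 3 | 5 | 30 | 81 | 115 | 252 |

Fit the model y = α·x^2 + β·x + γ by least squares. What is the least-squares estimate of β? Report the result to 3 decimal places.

From the data, Σx^2·x^2 = 8581, Σx^2·x = 1089, Σx^2 = 157, Σx·x = 157, Σx = 21, Σ1 = 7.
Right-hand side: Σx^2·y = 26903, Σx·y = 3431, Σy = 498.
AᵀA·[α, β, γ]ᵀ = Aᵀy becomes [[8581, 1089, 157]; [1089, 157, 21]; [157, 21, 7]]·[α, β, γ]ᵀ = [26903, 3431, 498]ᵀ.
Solving the 3×3 system (Gaussian elimination) gives α = 493307/163956, β = 45103/54652, γ = 48550/40989.

β = 0.825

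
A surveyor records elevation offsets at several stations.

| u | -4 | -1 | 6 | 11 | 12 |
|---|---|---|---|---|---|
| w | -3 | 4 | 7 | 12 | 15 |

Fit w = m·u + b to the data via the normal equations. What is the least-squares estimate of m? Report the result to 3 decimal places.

m = 0.957

Sums needed: Σu·u = 318, Σu = 24, Σ1 = 5.
And Σu·w = 362, Σw = 35.
Normal equations: [[318, 24]; [24, 5]]·[m, b]ᵀ = [362, 35]ᵀ.
Δ = 318·5 − 24² = 1014.
m = (362·5 − 24·35)/1014 = 485/507; b = (318·35 − 24·362)/1014 = 407/169.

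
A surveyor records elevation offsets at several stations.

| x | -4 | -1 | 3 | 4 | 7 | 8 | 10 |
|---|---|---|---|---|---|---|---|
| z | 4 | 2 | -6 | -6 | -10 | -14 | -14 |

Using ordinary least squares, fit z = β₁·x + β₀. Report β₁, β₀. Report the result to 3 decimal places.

Forming MᵀM = [[255, 27]; [27, 7]] and Mᵀz = [-382, -44]ᵀ gives MᵀM·[β₁, β₀]ᵀ = Mᵀz.
Determinant 255·7 − 27² = 1056.
β₁ = ((-382)·7 − 27·(-44))/1056 = -743/528; β₀ = (255·(-44) − 27·(-382))/1056 = -151/176.

β₁ = -1.407, β₀ = -0.858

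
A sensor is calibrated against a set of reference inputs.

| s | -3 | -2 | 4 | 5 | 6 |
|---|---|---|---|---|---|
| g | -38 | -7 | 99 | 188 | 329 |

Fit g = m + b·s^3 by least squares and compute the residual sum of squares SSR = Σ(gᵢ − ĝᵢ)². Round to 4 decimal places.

Setting ∂/∂m … = 0 gives: 5·m + 370·b = 571;  370·m + 67170·b = 101982.
Determinant 5·67170 − 370² = 198950.
m = (571·67170 − 370·101982)/198950 = 62073/19895; b = (5·101982 − 370·571)/198950 = 29864/19895.
Residuals: -2351/3979, 37574/19895, -3764/19895, -54813/19895, 32758/19895; SSR = 283574/19895.

SSR = 14.2535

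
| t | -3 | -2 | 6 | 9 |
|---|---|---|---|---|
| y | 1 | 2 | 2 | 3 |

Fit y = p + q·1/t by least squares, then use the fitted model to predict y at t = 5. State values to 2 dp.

ŷ = 2.46

From the data, Σ1 = 4, Σ1/t = -5/9, Σ1/t·1/t = 65/162.
Moment sums: Σy = 8, Σ1/t·y = -2/3.
Normal equations: [[4, -5/9]; [-5/9, 65/162]]·[p, q]ᵀ = [8, -2/3]ᵀ.
Δ = 4·(65/162) − (-5/9)² = 35/27.
p = (8·(65/162) − (-5/9)·(-2/3))/(35/27) = 46/21; q = (4·(-2/3) − (-5/9)·8)/(35/27) = 48/35.
At t = 5: ŷ = (46/21)·(1) + (48/35)·(1/5) = 1294/525.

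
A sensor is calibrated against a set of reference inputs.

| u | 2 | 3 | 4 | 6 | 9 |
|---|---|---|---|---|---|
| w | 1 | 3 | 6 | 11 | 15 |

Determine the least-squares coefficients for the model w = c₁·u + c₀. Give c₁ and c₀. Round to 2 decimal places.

c₁ = 2.05, c₀ = -2.65

AᵀA·[c₁, c₀]ᵀ = Aᵀw reads: 146·c₁ + 24·c₀ = 236;  24·c₁ + 5·c₀ = 36.
Δ = 146·5 − 24² = 154.
c₁ = (236·5 − 24·36)/154 = 158/77; c₀ = (146·36 − 24·236)/154 = -204/77.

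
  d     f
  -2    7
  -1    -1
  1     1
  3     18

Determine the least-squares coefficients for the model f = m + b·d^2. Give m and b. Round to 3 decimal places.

m = -2.193, b = 2.251

Setting ∂/∂m … = 0 gives: 4·m + 15·b = 25;  15·m + 99·b = 190.
(Σ1 = 4, Σd^2 = 15, Σd^2·d^2 = 99, Σf = 25, Σd^2·f = 190.)
Determinant 4·99 − 15² = 171.
m = (25·99 − 15·190)/171 = -125/57; b = (4·190 − 15·25)/171 = 385/171.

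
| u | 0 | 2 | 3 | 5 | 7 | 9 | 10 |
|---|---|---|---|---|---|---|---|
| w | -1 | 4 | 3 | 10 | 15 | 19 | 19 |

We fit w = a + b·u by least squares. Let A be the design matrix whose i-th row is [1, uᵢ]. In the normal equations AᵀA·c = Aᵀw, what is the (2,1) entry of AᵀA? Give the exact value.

36

Row 2 ↔ basis u, column 1 ↔ basis 1, so (AᵀA)_{2,1} = Σᵢ u = (0)·(1) + (2)·(1) + (3)·(1) + (5)·(1) + (7)·(1) + (9)·(1) + (10)·(1) = 36.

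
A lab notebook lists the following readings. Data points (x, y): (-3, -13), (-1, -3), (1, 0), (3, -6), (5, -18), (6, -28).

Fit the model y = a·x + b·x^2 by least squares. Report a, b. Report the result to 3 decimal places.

Normal-equation sums: Σx·x = 81, Σx·x^2 = 341, Σx^2·x^2 = 2085.
For Aᵀy: Σx·y = -234, Σx^2·y = -1632.
AᵀA·[a, b]ᵀ = Aᵀy becomes [[81, 341]; [341, 2085]]·[a, b]ᵀ = [-234, -1632]ᵀ.
Eliminating b: 2085·(row 1) − 341·(row 2) gives 52604·a = 2085·(-234) − 341·(-1632) = 68622, so a = 34311/26302.
Then b = ((-1632) − 341·(34311/26302))/2085 = -26199/26302.

a = 1.305, b = -0.996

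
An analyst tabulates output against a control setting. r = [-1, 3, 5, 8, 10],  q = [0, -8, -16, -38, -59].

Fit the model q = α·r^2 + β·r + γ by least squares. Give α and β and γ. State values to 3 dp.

MᵀM·[α, β, γ]ᵀ = Mᵀq reads: 14803·α + 1663·β + 199·γ = -8804;  1663·α + 199·β + 25·γ = -998;  199·α + 25·β + 5·γ = -121.
Solving the 3×3 system (Gaussian elimination) gives α = -27169/52586, β = -34019/52586, γ = -10580/26293.

α = -0.517, β = -0.647, γ = -0.402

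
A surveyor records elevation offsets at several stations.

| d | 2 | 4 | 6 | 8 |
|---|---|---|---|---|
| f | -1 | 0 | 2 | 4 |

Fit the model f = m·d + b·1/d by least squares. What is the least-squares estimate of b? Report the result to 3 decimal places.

The normal equations are: 120·m + 4·b = 42;  4·m + (205/576)·b = 1/3.
(Σd·d = 120, Σd·1/d = 4, Σ1/d·1/d = 205/576, Σd·f = 42, Σ1/d·f = 1/3.)
Eliminating b: (205/576)·(row 1) − 4·(row 2) gives (641/24)·m = (205/576)·42 − 4·(1/3) = 1307/96, so m = 1307/2564.
Then b = ((1/3) − 4·(1307/2564))/(205/576) = -3072/641.

b = -4.793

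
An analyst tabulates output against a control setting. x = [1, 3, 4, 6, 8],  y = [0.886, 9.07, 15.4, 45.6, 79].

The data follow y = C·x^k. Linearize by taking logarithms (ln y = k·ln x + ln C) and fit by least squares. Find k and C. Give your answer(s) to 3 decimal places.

Let Y = ln y. Fitting Y = k·ln x + ln C by least squares:
Sums: Σln x = 6.3561, Σ(ln x)² = 10.6632, Σln y = 13.0077, Σln x·ln y = 22.1434.
Normal system: [[10.6632, 6.3561]; [6.3561, 5]]·[k, ln C]ᵀ = [22.1434, 13.0077]ᵀ.
Δ = 10.6632·5 − (6.3561)² = 12.9161; k = (22.1434·5 − 6.3561·13.0077)/12.9161 = 2.17086, ln C = (10.6632·13.0077 − 6.3561·22.1434)/12.9161 = -0.15811, so C = exp(-0.15811) = 0.85376.

k = 2.171, C = 0.854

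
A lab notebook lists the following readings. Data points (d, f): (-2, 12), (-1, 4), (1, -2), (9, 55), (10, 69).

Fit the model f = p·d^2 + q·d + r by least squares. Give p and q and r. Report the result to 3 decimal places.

Normal-equation sums: Σd^2·d^2 = 16579, Σd^2·d = 1721, Σd^2 = 187, Σd·d = 187, Σd = 17, Σ1 = 5.
And Σd^2·f = 11405, Σd·f = 1155, Σf = 138.
Row-reducing yields p = 39043/37968, q = -126401/37968, r = 52/113.

p = 1.028, q = -3.329, r = 0.460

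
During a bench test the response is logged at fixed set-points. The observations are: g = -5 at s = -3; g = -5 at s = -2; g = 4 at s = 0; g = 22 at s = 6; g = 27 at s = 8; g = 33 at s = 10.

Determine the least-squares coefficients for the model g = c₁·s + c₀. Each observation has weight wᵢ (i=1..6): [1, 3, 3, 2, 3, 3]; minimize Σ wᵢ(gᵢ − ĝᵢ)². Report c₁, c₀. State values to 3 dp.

c₁ = 3.057, c₀ = 2.783

The normal equations are: 585·c₁ + 57·c₀ = 1947;  57·c₁ + 15·c₀ = 216.
Eliminating c₀: 15·(row 1) − 57·(row 2) gives 5526·c₁ = 15·1947 − 57·216 = 16893, so c₁ = 1877/614.
Then c₀ = (216 − 57·(1877/614))/15 = 1709/614.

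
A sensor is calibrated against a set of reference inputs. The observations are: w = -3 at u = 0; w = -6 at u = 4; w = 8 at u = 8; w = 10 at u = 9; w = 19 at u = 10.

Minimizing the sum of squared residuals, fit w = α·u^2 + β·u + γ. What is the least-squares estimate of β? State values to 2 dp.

β = -2.55

Compute the Gram sums: Σu^2·u^2 = 20913, Σu^2·u = 2305, Σu^2 = 261, Σu·u = 261, Σu = 31, Σ1 = 5.
And Σu^2·w = 3126, Σu·w = 320, Σw = 28.
Normal equations: [[20913, 2305, 261]; [2305, 261, 31]; [261, 31, 5]]·[α, β, γ]ᵀ = [3126, 320, 28]ᵀ.
Inverting the 3×3 Gram matrix, [α, β, γ]ᵀ = [17454/37219, -95037/37219, -113443/37219]ᵀ.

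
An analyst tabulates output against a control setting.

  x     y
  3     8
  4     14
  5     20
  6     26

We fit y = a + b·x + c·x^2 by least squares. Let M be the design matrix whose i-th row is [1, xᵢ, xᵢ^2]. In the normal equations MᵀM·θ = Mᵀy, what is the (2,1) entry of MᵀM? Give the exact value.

18

Row 2 ↔ basis x, column 1 ↔ basis 1, so (MᵀM)_{2,1} = Σᵢ x = (3)·(1) + (4)·(1) + (5)·(1) + (6)·(1) = 18.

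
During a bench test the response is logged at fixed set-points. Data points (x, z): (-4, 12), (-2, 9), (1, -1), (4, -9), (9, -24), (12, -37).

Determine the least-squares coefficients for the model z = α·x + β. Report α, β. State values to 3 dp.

MᵀM·[α, β]ᵀ = Mᵀz reads: 262·α + 20·β = -763;  20·α + 6·β = -50.
Eliminating β: 6·(row 1) − 20·(row 2) gives 1172·α = 6·(-763) − 20·(-50) = -3578, so α = -1789/586.
Then β = ((-50) − 20·(-1789/586))/6 = 540/293.

α = -3.053, β = 1.843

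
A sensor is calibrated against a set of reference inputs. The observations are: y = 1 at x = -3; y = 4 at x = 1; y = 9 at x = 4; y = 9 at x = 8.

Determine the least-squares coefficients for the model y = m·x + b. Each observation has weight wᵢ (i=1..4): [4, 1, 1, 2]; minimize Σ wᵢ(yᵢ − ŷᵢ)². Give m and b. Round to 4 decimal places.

AᵀWA·[m, b]ᵀ = AᵀWy reads: 181·m + 9·b = 172;  9·m + 8·b = 35.
(Σwᵢ·x·x = 181, Σwᵢ·x = 9, Σwᵢ·1 = 8, Σwᵢ·x·y = 172, Σwᵢ·y = 35.)
Eliminating b: 8·(row 1) − 9·(row 2) gives 1367·m = 8·172 − 9·35 = 1061, so m = 1061/1367.
Then b = (35 − 9·(1061/1367))/8 = 4787/1367.

m = 0.7762, b = 3.5018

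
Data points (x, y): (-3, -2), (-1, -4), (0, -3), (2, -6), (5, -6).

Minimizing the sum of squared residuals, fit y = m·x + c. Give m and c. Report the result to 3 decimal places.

m = -0.522, c = -3.887

Compute the Gram sums: Σx·x = 39, Σx = 3, Σ1 = 5.
For Mᵀy: Σx·y = -32, Σy = -21.
Δ = 39·5 − 3² = 186.
m = ((-32)·5 − 3·(-21))/186 = -97/186; c = (39·(-21) − 3·(-32))/186 = -241/62.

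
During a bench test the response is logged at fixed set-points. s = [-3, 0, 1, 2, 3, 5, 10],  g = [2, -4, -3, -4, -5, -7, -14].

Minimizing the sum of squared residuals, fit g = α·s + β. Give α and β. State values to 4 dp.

Setting ∂/∂α … = 0 gives: 148·α + 18·β = -207;  18·α + 7·β = -35.
(Σs·s = 148, Σs = 18, Σ1 = 7, Σs·g = -207, Σg = -35.)
Eliminating β: 7·(row 1) − 18·(row 2) gives 712·α = 7·(-207) − 18·(-35) = -819, so α = -819/712.
Then β = ((-35) − 18·(-819/712))/7 = -727/356.

α = -1.1503, β = -2.0421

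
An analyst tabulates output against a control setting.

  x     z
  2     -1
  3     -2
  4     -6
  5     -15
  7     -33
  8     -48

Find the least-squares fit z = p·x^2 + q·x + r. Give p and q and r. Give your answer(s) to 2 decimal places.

p = -1.18, q = 4.01, r = -3.89

Sums needed: Σx^2·x^2 = 7475, Σx^2·x = 1079, Σx^2 = 167, Σx·x = 167, Σx = 29, Σ1 = 6.
And Σx^2·z = -5182, Σx·z = -722, Σz = -105.
AᵀA·[p, q, r]ᵀ = Aᵀz becomes [[7475, 1079, 167]; [1079, 167, 29]; [167, 29, 6]]·[p, q, r]ᵀ = [-5182, -722, -105]ᵀ.
Row-reducing yields p = -199/168, q = 673/168, r = -109/28.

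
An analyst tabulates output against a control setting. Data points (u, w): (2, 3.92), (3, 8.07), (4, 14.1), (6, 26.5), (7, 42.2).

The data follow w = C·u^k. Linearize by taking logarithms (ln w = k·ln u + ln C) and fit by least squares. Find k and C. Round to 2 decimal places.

Taking logs, ln w = k·ln u + ln C, so regress ln w on ln u.
Over the data: Σln u = 6.9157, Σ(ln u)² = 10.6062, Σln w = 13.1200, Σln u·ln w = 20.0636.
Normal system: [[10.6062, 6.9157]; [6.9157, 5]]·[k, ln C]ᵀ = [20.0636, 13.1200]ᵀ.
Slope k = (n·Σln u·ln w − Σln u·Σln w)/(n·Σ(ln u)² − (Σln u)²) = (5·20.0636 − 6.9157·13.1200)/5.2037 = 1.84176; ln C = (Σln w − k·Σln u)/n = 0.07658, so C = exp(0.07658) = 1.07959.

k = 1.84, C = 1.08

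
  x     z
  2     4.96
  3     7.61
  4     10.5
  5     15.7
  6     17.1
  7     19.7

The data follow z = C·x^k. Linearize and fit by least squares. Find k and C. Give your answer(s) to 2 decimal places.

k = 1.14, C = 2.23

With ln zᵢ as the transformed response and ln xᵢ as the regressor:
Σln x = 8.5252, Σ(ln x)² = 13.1965, Σln z = 14.5556, Σln x·ln z = 21.9181.
Equations: 13.1965·k + 8.5252·ln C = 21.9181;  8.5252·k + 6·ln C = 14.5556.
Solving (det = 6.5005): k = 1.14143, ln C = 0.80413, so C = exp(0.80413) = 2.23474.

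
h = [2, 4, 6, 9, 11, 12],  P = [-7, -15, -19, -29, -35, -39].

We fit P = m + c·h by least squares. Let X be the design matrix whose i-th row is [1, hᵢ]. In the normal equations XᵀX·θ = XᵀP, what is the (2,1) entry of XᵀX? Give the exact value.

Row 2 ↔ basis h, column 1 ↔ basis 1, so (XᵀX)_{2,1} = Σᵢ h = (2)·(1) + (4)·(1) + (6)·(1) + (9)·(1) + (11)·(1) + (12)·(1) = 44.

44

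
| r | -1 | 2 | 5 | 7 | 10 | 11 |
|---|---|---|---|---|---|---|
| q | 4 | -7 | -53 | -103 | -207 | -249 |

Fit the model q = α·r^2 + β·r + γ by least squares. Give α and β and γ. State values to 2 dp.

α = -1.93, β = -1.79, γ = 4.20

From the data, Σr^2·r^2 = 27684, Σr^2·r = 2806, Σr^2 = 300, Σr·r = 300, Σr = 34, Σ1 = 6.
Right-hand side: Σr^2·q = -57225, Σr·q = -5813, Σq = -615.
XᵀX·[α, β, γ]ᵀ = Xᵀq becomes [[27684, 2806, 300]; [2806, 300, 34]; [300, 34, 6]]·[α, β, γ]ᵀ = [-57225, -5813, -615]ᵀ.
Inverting the 3×3 Gram matrix, [α, β, γ]ᵀ = [-19063/9870, -5881/3290, 20726/4935]ᵀ.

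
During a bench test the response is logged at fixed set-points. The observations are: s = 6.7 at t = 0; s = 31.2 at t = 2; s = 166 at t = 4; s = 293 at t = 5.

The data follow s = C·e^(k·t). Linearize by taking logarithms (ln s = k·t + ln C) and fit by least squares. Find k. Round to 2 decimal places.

With ln sᵢ as the transformed response and tᵢ as the regressor:
Σt = 11.0000, Σ(t)² = 45.0000, Σln s = 16.1347, Σt·ln s = 55.7297.
Equations: 45.0000·k + 11.0000·ln C = 55.7297;  11.0000·k + 4·ln C = 16.1347.
Solving (det = 59.0000): k = 0.77012, ln C = 1.91584.

k = 0.77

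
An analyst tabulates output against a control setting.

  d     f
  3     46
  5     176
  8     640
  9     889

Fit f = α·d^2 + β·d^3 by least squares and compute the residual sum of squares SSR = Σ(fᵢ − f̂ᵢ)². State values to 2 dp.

SSR = 0.22

MᵀM·[α, β]ᵀ = Mᵀf reads: 11363·α + 95185·β = 117783;  95185·α + 809939·β = 999003.
Δ = 11363·809939 − 95185² = 143152632.
α = (117783·809939 − 95185·999003)/143152632 = 51157447/23858772; β = (11363·999003 − 95185·117783)/143152632 = 23416039/23858772.
Residuals: 57779/284033, -1132863/3976462, 543792/1988231, -599555/3976462; SSR = 875153/3976462.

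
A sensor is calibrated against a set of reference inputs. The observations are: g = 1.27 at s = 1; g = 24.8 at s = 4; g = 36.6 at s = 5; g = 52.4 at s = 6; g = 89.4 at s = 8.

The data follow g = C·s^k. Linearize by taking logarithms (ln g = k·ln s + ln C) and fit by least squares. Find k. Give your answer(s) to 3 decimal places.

k = 2.061

Taking logs, ln g = k·ln s + ln C, so regress ln g on ln s.
XᵀX = [[12.0466, 6.8669]; [6.8669, 5]], rhs = [26.6818, 15.5019]ᵀ  (here Σln s = 6.8669, Σ(ln s)² = 12.0466, Σln g = 15.5019, Σln s·ln g = 26.6818).
Δ = 12.0466·5 − (6.8669)² = 13.0781; k = (26.6818·5 − 6.8669·15.5019)/13.0781 = 2.06133, ln C = (12.0466·15.5019 − 6.8669·26.6818)/13.0781 = 0.26939.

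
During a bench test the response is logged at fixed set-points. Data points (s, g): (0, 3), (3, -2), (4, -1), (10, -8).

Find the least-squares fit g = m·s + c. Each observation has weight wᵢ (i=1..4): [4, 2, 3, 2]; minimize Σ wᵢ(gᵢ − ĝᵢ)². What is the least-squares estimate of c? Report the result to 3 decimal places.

The normal system MᵀWM·[m, c]ᵀ = MᵀWg is [[266, 38]; [38, 11]]·[m, c]ᵀ = [-184, -11]ᵀ.
Δ = 266·11 − 38² = 1482.
m = ((-184)·11 − 38·(-11))/1482 = -803/741; c = (266·(-11) − 38·(-184))/1482 = 107/39.

c = 2.744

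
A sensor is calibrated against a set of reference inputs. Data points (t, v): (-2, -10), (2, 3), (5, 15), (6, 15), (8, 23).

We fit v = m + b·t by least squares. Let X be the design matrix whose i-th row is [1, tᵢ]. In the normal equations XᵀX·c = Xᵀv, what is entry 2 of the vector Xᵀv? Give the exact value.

Entry 2 ↔ basis t, so (Xᵀv)_{2} = Σᵢ (t)·vᵢ = (-2)·(-10) + (2)·(3) + (5)·(15) + (6)·(15) + (8)·(23) = 375.

375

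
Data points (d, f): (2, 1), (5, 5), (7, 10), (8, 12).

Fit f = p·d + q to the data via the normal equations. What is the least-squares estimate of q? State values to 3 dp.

The normal equations are: 142·p + 22·q = 193;  22·p + 4·q = 28.
(Σd·d = 142, Σd = 22, Σ1 = 4, Σd·f = 193, Σf = 28.)
Eliminating q: 4·(row 1) − 22·(row 2) gives 84·p = 4·193 − 22·28 = 156, so p = 13/7.
Then q = (28 − 22·(13/7))/4 = -45/14.

q = -3.214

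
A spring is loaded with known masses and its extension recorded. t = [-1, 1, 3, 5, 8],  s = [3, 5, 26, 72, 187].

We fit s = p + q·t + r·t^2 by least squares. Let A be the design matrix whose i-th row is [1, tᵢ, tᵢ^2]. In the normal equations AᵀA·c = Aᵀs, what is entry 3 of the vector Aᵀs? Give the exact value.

Entry 3 ↔ basis t^2, so (Aᵀs)_{3} = Σᵢ (t^2)·sᵢ = (1)·(3) + (1)·(5) + (9)·(26) + (25)·(72) + (64)·(187) = 14010.

14010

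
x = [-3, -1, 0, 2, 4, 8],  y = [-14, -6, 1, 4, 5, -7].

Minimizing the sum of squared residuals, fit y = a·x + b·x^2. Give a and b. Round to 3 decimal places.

From the data, Σx·x = 94, Σx·x^2 = 556, Σx^2·x^2 = 4450.
Moment sums: Σx·y = 20, Σx^2·y = -484.
So MᵀM·[a, b]ᵀ = Mᵀy: [[94, 556]; [556, 4450]]·[a, b]ᵀ = [20, -484]ᵀ.
det = 94·4450 − 556² = 109164.
a = (20·4450 − 556·(-484))/109164 = 29842/9097; b = (94·(-484) − 556·20)/109164 = -4718/9097.

a = 3.280, b = -0.519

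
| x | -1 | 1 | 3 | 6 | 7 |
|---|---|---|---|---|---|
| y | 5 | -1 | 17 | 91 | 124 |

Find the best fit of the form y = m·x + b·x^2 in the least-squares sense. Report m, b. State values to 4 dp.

m = -2.9385, b = 2.9712

Entries of MᵀM: Σx·x = 96, Σx·x^2 = 586, Σx^2·x^2 = 3780.
Moment sums: Σx·y = 1459, Σx^2·y = 9509.
det = 96·3780 − 586² = 19484.
m = (1459·3780 − 586·9509)/19484 = -28627/9742; b = (96·9509 − 586·1459)/19484 = 28945/9742.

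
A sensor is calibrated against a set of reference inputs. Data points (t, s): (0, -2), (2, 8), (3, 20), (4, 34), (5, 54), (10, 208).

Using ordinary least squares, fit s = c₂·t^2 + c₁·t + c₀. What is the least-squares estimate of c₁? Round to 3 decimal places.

c₁ = 1.279

Forming XᵀX = [[10978, 1224, 154]; [1224, 154, 24]; [154, 24, 6]] and Xᵀs = [22906, 2562, 322]ᵀ gives XᵀX·[c₂, c₁, c₀]ᵀ = Xᵀs.
Inverting the 3×3 Gram matrix, [c₂, c₁, c₀]ᵀ = [27977/14177, 18129/14177, -29760/14177]ᵀ.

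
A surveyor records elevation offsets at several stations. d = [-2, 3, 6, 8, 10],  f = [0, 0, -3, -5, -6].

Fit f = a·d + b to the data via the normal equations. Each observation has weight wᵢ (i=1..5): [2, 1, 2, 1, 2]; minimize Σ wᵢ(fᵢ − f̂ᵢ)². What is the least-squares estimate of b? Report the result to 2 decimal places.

Entries of AᵀWA: Σwᵢ·d·d = 353, Σwᵢ·d = 39, Σwᵢ·1 = 8.
For AᵀWf: Σwᵢ·d·f = -196, Σwᵢ·f = -23.
AᵀWA·[a, b]ᵀ = AᵀWf becomes [[353, 39]; [39, 8]]·[a, b]ᵀ = [-196, -23]ᵀ.
Determinant 353·8 − 39² = 1303.
a = ((-196)·8 − 39·(-23))/1303 = -671/1303; b = (353·(-23) − 39·(-196))/1303 = -475/1303.

b = -0.36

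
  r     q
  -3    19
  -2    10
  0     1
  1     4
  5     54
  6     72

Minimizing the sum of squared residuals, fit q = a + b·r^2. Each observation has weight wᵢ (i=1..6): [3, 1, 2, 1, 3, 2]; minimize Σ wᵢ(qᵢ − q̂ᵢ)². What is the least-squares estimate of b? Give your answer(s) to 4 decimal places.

b = 2.0115

The normal system AᵀWA·[a, b]ᵀ = AᵀWq is [[12, 179]; [179, 4727]]·[a, b]ᵀ = [379, 9791]ᵀ.
Eliminating b: 4727·(row 1) − 179·(row 2) gives 24683·a = 4727·379 − 179·9791 = 38944, so a = 38944/24683.
Then b = (9791 − 179·(38944/24683))/4727 = 49651/24683.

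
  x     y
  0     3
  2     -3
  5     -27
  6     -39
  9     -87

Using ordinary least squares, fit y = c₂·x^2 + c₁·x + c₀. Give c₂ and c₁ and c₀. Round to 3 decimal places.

Forming AᵀA = [[8498, 1078, 146]; [1078, 146, 22]; [146, 22, 5]] and Aᵀy = [-9138, -1158, -153]ᵀ gives AᵀA·[c₂, c₁, c₀]ᵀ = Aᵀy.
Solving the 3×3 system (Gaussian elimination) gives c₂ = -1, c₁ = -1, c₀ = 3.

c₂ = -1.000, c₁ = -1.000, c₀ = 3.000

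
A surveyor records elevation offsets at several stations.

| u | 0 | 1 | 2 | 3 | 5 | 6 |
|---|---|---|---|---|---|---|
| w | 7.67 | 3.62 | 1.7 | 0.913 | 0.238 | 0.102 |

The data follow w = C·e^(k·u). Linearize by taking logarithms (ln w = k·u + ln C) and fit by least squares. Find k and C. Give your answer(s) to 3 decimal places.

k = -0.705, C = 7.434

Let Y = ln w. Fitting Y = k·u + ln C by least squares:
XᵀX = [[75.0000, 17.0000]; [17.0000, 6]], rhs = [-18.7994, 0.0451]ᵀ  (here Σu = 17.0000, Σ(u)² = 75.0000, Σln w = 0.0451, Σu·ln w = -18.7994).
Solving (det = 161.0000): k = -0.70537, ln C = 2.00606, so C = exp(2.00606) = 7.43396.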